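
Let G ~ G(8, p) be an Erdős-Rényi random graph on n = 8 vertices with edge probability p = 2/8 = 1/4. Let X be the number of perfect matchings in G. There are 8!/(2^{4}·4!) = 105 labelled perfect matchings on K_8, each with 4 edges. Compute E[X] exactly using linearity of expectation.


K_8 has 8!/(2^{4}·4!) = 105 labelled perfect matchings.
For each such perfect matching H, let X_H = 1 if all 4 edges of H are present in G. Then P[X_H = 1] = p^{4} = (1/4)^{4} = 1/256.
Summing the indicators: E[X] = Σ_H E[X_H] = 105 · p^{4} = 105 · 1/256 = 105/256.
Numerically: E[X] ≈ 0.410156.

E[X] = 105 · (1/4)^{4} = 105/256 ≈ 0.410156.


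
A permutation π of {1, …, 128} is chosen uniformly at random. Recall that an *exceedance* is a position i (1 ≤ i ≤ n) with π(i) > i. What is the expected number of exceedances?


Write X = Σ_{i=1}^{128} X_i, where X_i = 1_{π(i) > i}.
For each fixed i, π(i) is uniform over {1, …, 128} (marginal of a uniform permutation), so P[π(i) > i] = (n − i)/n. Summing: Σ_{i=1}^{128} (n − i)/n = (0 + 1 + … + 127)/128 = 128(128 − 1)/(2·128) = (128 − 1)/2.
Hence E[X] = Σ_{i=1}^{128} (128 − i)/128 = 127/2 ≈ 63.50000.

E[X] = 127/2 = 63.50000.


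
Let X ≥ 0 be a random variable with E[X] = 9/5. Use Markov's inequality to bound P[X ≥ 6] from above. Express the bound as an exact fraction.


μ = E[X] = 9/5, a = 6.
Markov: P[X ≥ 6] ≤ μ/a = (9/5)/6 = 3/10.
Numerically: ≈ 0.3000.
(Since a = 6 > μ = 1.8000, the bound 3/10 is < 1 and informative.)

P[X ≥ 6] ≤ 3/10 ≈ 0.3000.


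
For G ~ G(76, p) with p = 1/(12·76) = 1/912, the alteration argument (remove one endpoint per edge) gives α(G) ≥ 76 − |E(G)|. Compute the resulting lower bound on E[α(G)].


E[|E(G)|] = C(76, 2)·p = 2850 · (1/912) = 25/8.
E[α(G)] ≥ n − E[|E(G)|] = 76 − 25/8 = 583/8.
Numerically: ≈ 72.875.
(This is only a lower bound; the true E[α(G)] may be larger.)

E[α(G)] ≥ 583/8 ≈ 72.875.


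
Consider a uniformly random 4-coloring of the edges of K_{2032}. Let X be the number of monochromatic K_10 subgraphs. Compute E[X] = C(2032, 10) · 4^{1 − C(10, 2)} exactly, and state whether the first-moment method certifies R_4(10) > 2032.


E[X] = C(2032, 10) · 4^{1 − 45} = 323475384642158147171212440 · 4^{−44} = 323475384642158147171212440/309485009821345068724781056.
As a reduced fraction: E[X] = 40434423080269768396401555/38685626227668133590597632 ≈ 1.0452053.
Is E[X] < 1? NO.
Since E[X] ≥ 1, the first-moment bound is inconclusive at n = 2032; it does NOT by itself certify R_4(10) > 2032.

E[X] = 40434423080269768396401555/38685626227668133590597632 ≈ 1.0452053; E[X] ≥ 1; first-moment method inconclusive here.


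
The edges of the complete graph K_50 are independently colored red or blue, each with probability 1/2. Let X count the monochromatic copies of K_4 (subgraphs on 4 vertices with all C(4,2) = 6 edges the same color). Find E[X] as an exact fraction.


Let X = Σ_S X_S over the C(50, 4) = 230300 subsets S of size 4, where X_S = 1 if the K_4 on S is monochromatic.
For a fixed S, the K_4 on S has C(4, 2) = 6 edges. P[all 6 edges red] = (1/2)^6, and likewise for blue, so P[monochromatic] = 2·(1/2)^6 = 2^{1 − 6} = 1/32.
Summing: E[X] = C(50, 4) · 2^{1 − 6} = 230300 · 1/32 = 57575/8.
Numerically: E[X] ≈ 7196.8750.

E[X] = C(50,4)·2^(1−C(4,2)) = 57575/8 ≈ 7196.8750.


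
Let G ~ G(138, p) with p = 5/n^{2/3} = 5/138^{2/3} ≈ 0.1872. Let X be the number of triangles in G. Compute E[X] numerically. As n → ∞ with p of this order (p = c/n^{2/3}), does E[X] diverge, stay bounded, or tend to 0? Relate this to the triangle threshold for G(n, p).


Number of potential triangles: C(138, 3) = 428536.
Each occurs with probability p³ ≈ (0.1872)³ ≈ 6.563747e-03.
By linearity: E[X] = C(138, 3)·p³ ≈ 428536 · 6.563747e-03 ≈ 2812.8019.
Since α = 2/3 < 1, p = c/n^{2/3} ≫ 1/n is above the triangle threshold p ~ 1/n. Asymptotically E[X] ~ (c³/6)·n^{3(1−α)} = (5³/6)·n^{1} → ∞; triangles are abundant w.h.p.

E[X] ≈ 2812.8019; in regime p = Θ(1/n^{2/3}) E[X] diverges (above the triangle threshold p ~ 1/n).


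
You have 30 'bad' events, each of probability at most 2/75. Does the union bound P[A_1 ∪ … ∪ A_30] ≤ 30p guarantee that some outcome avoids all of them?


Union bound: P[∪_{i=1}^{30} A_i] ≤ Σ_i P[A_i] ≤ 30·p = 30·(2/75) = 4/5.
Numerically: 4/5 ≈ 0.8000000.
Is 4/5 < 1? YES.
Since P[∪ A_i] ≤ 4/5 < 1, the complement has P[∩ A_i^c] ≥ 1 − 4/5 = 1/5 > 0, so some outcome avoids every A_i.

30·p = 4/5 ≈ 0.8000000; existence CERTIFIED by the union bound.


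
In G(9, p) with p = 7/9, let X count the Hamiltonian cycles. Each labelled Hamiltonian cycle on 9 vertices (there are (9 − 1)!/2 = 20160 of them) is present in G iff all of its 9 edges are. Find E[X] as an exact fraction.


K_9 has (9 − 1)!/2 = 20160 labelled Hamiltonian cycles.
For each such Hamiltonian cycle H, let X_H = 1 if all 9 edges of H are present in G. Then P[X_H = 1] = p^{9} = (7/9)^{9} = 40353607/387420489.
Summing the indicators: E[X] = Σ_H E[X_H] = 20160 · p^{9} = 20160 · 40353607/387420489 = 90392079680/43046721.
Numerically: E[X] ≈ 2100.

E[X] = 20160 · (7/9)^{9} = 90392079680/43046721 ≈ 2100.


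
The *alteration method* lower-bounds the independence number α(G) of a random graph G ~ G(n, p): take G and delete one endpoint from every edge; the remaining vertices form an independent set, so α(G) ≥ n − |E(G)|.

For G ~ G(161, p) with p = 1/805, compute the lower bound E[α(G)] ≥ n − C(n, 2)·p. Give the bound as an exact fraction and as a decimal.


E[|E(G)|] = C(161, 2)·p = 12880 · (1/805) = 16.
E[α(G)] ≥ n − E[|E(G)|] = 161 − 16 = 145.
Numerically: ≈ 145.00000.
(This is only a lower bound; the true E[α(G)] may be larger.)

E[α(G)] ≥ 145 ≈ 145.00000.


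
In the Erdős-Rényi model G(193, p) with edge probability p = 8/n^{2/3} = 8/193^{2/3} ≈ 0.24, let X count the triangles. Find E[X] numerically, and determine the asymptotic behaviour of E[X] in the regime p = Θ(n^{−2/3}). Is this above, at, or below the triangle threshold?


Number of potential triangles: C(193, 3) = 1179616.
Each occurs with probability p³ ≈ (0.24)³ ≈ 1.37453e-02.
By linearity: E[X] = C(193, 3)·p³ ≈ 1179616 · 1.37453e-02 ≈ 16214.218.
Since α = 2/3 < 1, p = c/n^{2/3} ≫ 1/n is above the triangle threshold p ~ 1/n. Asymptotically E[X] ~ (c³/6)·n^{3(1−α)} = (8³/6)·n^{1} → ∞; triangles are abundant w.h.p.

E[X] ≈ 16214.218; in regime p = Θ(1/n^{2/3}) E[X] diverges (above the triangle threshold p ~ 1/n).


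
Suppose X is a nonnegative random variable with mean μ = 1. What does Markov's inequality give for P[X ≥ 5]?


μ = E[X] = 1, a = 5.
Markov: P[X ≥ 5] ≤ μ/a = (1)/5 = 1/5.
Numerically: ≈ 0.2000.
(Since a = 5 > μ = 1.0000, the bound 1/5 is < 1 and informative.)

P[X ≥ 5] ≤ 1/5 ≈ 0.2000.


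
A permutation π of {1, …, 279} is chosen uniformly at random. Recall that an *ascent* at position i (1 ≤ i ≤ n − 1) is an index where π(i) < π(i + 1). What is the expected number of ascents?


Write X = Σ X_I over i = 1, …, 278, with X_I the indicator of one ascent.
There are 278 indicators.
For each fixed i, the pair (π(i), π(i+1)) is a uniformly random ordered pair of distinct values from {1, …, 279}; by symmetry P[π(i) < π(i+1)] = 1/2.
By linearity: E[X] = 278 · (1/2) = (279 − 1) · (1/2) = 139 ≈ 139.000.

E[X] = 139 = 139.000.


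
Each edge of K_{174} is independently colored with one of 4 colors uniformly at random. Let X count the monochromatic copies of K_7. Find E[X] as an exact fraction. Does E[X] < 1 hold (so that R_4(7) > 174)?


E[X] = C(174, 7) · 4^{1 − 21} = 847879782984 · 4^{−20} = 847879782984/1099511627776.
As a reduced fraction: E[X] = 105984972873/137438953472 ≈ 0.771142.
Is E[X] < 1? YES.
Since E[X] < 1, there exists a 4-coloring of K_{174} with no monochromatic K_7; hence R_4(7) > 174.

E[X] = 105984972873/137438953472 ≈ 0.771142; E[X] < 1, so R_4(7) > 174.


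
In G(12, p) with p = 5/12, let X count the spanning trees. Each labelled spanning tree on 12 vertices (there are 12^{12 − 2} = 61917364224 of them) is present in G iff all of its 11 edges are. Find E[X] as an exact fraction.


K_12 has 12^{12 − 2} = 61917364224 labelled spanning trees.
For each such spanning tree H, let X_H = 1 if all 11 edges of H are present in G. Then P[X_H = 1] = p^{11} = (5/12)^{11} = 48828125/743008370688.
By linearity: E[X] = Σ_H E[X_H] = 61917364224 · p^{11} = 61917364224 · 48828125/743008370688 = 48828125/12.
Numerically: E[X] ≈ 4.069e+06.

E[X] = 61917364224 · (5/12)^{11} = 48828125/12 ≈ 4.069e+06.


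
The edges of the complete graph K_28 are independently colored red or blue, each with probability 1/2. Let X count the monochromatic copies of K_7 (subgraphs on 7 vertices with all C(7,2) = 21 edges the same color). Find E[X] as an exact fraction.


Let X = Σ_S X_S over the C(28, 7) = 1184040 subsets S of size 7, where X_S = 1 if the K_7 on S is monochromatic.
For a fixed S, the K_7 on S has C(7, 2) = 21 edges. P[all 21 edges red] = (1/2)^21, and likewise for blue, so P[monochromatic] = 2·(1/2)^21 = 2^{1 − 21} = 1/1048576.
By linearity: E[X] = C(28, 7) · 2^{1 − 21} = 1184040 · 1/1048576 = 148005/131072.
Numerically: E[X] ≈ 1.129.

E[X] = C(28,7)·2^(1−C(7,2)) = 148005/131072 ≈ 1.129.


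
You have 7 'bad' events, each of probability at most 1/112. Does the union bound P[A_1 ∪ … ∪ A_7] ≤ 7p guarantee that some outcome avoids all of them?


Union bound: P[∪_{i=1}^{7} A_i] ≤ Σ_i P[A_i] ≤ 7·p = 7·(1/112) = 1/16.
Numerically: 1/16 ≈ 0.062500.
Is 1/16 < 1? YES.
Since P[∪ A_i] ≤ 1/16 < 1, the complement has P[∩ A_i^c] ≥ 1 − 1/16 = 15/16 > 0, so some outcome avoids every A_i.

7·p = 1/16 ≈ 0.062500; existence CERTIFIED by the union bound.


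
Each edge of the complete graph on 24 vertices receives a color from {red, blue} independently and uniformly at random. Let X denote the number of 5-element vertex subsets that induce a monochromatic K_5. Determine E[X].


Let X = Σ_S X_S over the C(24, 5) = 42504 subsets S of size 5, where X_S = 1 if the K_5 on S is monochromatic.
For a fixed S, the K_5 on S has C(5, 2) = 10 edges. P[all 10 edges red] = (1/2)^10, and likewise for blue, so P[monochromatic] = 2·(1/2)^10 = 2^{1 − 10} = 1/512.
Summing: E[X] = C(24, 5) · 2^{1 − 10} = 42504 · 1/512 = 5313/64.
Numerically: E[X] ≈ 83.016.

E[X] = C(24,5)·2^(1−C(5,2)) = 5313/64 ≈ 83.016.


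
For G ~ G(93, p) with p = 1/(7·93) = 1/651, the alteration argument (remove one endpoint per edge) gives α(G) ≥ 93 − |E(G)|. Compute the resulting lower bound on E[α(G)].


E[|E(G)|] = C(93, 2)·p = 4278 · (1/651) = 46/7.
E[α(G)] ≥ n − E[|E(G)|] = 93 − 46/7 = 605/7.
Numerically: ≈ 86.42857.
(This is only a lower bound; the true E[α(G)] may be larger.)

E[α(G)] ≥ 605/7 ≈ 86.42857.


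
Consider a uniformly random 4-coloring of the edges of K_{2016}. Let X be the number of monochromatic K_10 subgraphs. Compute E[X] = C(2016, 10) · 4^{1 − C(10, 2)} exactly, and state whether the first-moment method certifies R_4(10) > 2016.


E[X] = C(2016, 10) · 4^{1 − 45} = 298835995845288230309989008 · 4^{−44} = 298835995845288230309989008/309485009821345068724781056.
As a reduced fraction: E[X] = 18677249740330514394374313/19342813113834066795298816 ≈ 0.966.
Is E[X] < 1? YES.
Since E[X] < 1, there exists a 4-coloring of K_{2016} with no monochromatic K_10; hence R_4(10) > 2016.

E[X] = 18677249740330514394374313/19342813113834066795298816 ≈ 0.966; E[X] < 1, so R_4(10) > 2016.


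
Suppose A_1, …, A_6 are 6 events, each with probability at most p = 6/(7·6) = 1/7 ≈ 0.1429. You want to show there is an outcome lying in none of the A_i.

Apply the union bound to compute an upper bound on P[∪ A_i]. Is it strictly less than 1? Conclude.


Union bound: P[∪_{i=1}^{6} A_i] ≤ Σ_i P[A_i] ≤ 6·p = 6·(1/7) = 6/7.
Numerically: 6/7 ≈ 0.8571.
Is 6/7 < 1? YES.
Since P[∪ A_i] ≤ 6/7 < 1, the complement has P[∩ A_i^c] ≥ 1 − 6/7 = 1/7 > 0, so some outcome avoids every A_i.

6·p = 6/7 ≈ 0.8571; existence CERTIFIED by the union bound.


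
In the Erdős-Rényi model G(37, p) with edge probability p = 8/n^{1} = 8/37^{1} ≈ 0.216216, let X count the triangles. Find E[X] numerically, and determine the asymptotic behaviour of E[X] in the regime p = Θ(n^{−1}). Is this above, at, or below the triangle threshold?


Number of potential triangles: C(37, 3) = 7770.
Each occurs with probability p³ ≈ (0.216216)³ ≈ 1.01079897e-02.
By linearity: E[X] = C(37, 3)·p³ ≈ 7770 · 1.01079897e-02 ≈ 78.539080.
Here α = 1, so p = 8/n is exactly at the triangle threshold p ~ 1/n. Asymptotically E[X] → c³/6 = 8³/6 = 256/3 ≈ 85.333333, a bounded constant. In this regime the triangle count is asymptotically Poisson(c³/6).

E[X] ≈ 78.539080; in regime p = Θ(1/n^{1}) E[X] stays bounded (at the triangle threshold p ~ 1/n).


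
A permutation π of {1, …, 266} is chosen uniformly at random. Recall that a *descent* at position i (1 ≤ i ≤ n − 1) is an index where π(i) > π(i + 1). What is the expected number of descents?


Write X = Σ X_I over i = 1, …, 265, with X_I the indicator of one descent.
There are 265 indicators.
For each fixed i, the pair (π(i), π(i+1)) is a uniformly random ordered pair of distinct values from {1, …, 266}; by symmetry P[π(i) > π(i+1)] = 1/2.
By linearity: E[X] = 265 · (1/2) = (266 − 1) · (1/2) = 265/2 ≈ 132.500000.

E[X] = 265/2 = 132.500000.


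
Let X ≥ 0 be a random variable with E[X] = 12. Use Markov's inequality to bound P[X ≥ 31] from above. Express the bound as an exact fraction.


μ = E[X] = 12, a = 31.
Markov: P[X ≥ 31] ≤ μ/a = (12)/31 = 12/31.
Numerically: ≈ 0.38710.
(Since a = 31 > μ = 12.00000, the bound 12/31 is < 1 and informative.)

P[X ≥ 31] ≤ 12/31 ≈ 0.38710.


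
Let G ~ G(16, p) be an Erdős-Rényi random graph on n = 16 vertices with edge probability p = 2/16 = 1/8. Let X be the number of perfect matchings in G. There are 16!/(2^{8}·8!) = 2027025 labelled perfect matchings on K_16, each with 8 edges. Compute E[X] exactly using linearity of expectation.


K_16 has 16!/(2^{8}·8!) = 2027025 labelled perfect matchings.
For each such perfect matching H, let X_H = 1 if all 8 edges of H are present in G. Then P[X_H = 1] = p^{8} = (1/8)^{8} = 1/16777216.
Summing the indicators: E[X] = Σ_H E[X_H] = 2027025 · p^{8} = 2027025 · 1/16777216 = 2027025/16777216.
Numerically: E[X] ≈ 0.121.

E[X] = 2027025 · (1/8)^{8} = 2027025/16777216 ≈ 0.121.


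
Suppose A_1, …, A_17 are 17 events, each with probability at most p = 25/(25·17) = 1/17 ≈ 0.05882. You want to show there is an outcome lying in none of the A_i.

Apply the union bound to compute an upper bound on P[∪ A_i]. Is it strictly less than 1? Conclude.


Union bound: P[∪_{i=1}^{17} A_i] ≤ Σ_i P[A_i] ≤ 17·p = 17·(1/17) = 1.
Numerically: 1 ≈ 1.00000.
Is 1 < 1? NO.
Since the bound 1 is ≥ 1, the union bound is uninformative here; it does NOT by itself certify existence.

17·p = 1 ≈ 1.00000; existence NOT certified by the union bound.


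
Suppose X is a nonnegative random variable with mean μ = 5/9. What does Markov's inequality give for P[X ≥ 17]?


μ = E[X] = 5/9, a = 17.
Markov: P[X ≥ 17] ≤ μ/a = (5/9)/17 = 5/153.
Numerically: ≈ 0.033.
(Since a = 17 > μ = 0.556, the bound 5/153 is < 1 and informative.)

P[X ≥ 17] ≤ 5/153 ≈ 0.033.


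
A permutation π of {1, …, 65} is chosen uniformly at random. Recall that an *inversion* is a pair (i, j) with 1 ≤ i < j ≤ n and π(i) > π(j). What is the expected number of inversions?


Write X = Σ X_I over the C(65, 2) = 2080 pairs i < j, with X_I the indicator of one inversion.
There are 2080 indicators.
For each fixed pair i < j, the values π(i) and π(j) are two distinct elements of {1, …, 65} in uniformly random order; by symmetry P[π(i) > π(j)] = 1/2.
By linearity: E[X] = 2080 · (1/2) = C(65, 2) · (1/2) = 2080/2 = 1040 ≈ 1040.0000.

E[X] = 1040 = 1040.0000.


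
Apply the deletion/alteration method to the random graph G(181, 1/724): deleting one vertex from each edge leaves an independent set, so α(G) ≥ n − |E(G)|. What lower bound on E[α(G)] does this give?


E[|E(G)|] = C(181, 2)·p = 16290 · (1/724) = 45/2.
E[α(G)] ≥ n − E[|E(G)|] = 181 − 45/2 = 317/2.
Numerically: ≈ 158.50000.
(This is only a lower bound; the true E[α(G)] may be larger.)

E[α(G)] ≥ 317/2 ≈ 158.50000.


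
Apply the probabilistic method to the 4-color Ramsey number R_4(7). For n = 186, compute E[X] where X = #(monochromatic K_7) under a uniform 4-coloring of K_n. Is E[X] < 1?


E[X] = C(186, 7) · 4^{1 − 21} = 1363155866280 · 4^{−20} = 1363155866280/1099511627776.
As a reduced fraction: E[X] = 170394483285/137438953472 ≈ 1.23978.
Is E[X] < 1? NO.
Since E[X] ≥ 1, the first-moment bound is inconclusive at n = 186; it does NOT by itself certify R_4(7) > 186.

E[X] = 170394483285/137438953472 ≈ 1.23978; E[X] ≥ 1; first-moment method inconclusive here.


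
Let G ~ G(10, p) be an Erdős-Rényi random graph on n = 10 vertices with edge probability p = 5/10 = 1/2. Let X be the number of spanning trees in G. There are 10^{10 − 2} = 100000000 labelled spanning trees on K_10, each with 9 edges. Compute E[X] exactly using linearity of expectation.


K_10 has 10^{10 − 2} = 100000000 labelled spanning trees.
For each such spanning tree H, let X_H = 1 if all 9 edges of H are present in G. Then P[X_H = 1] = p^{9} = (1/2)^{9} = 1/512.
Summing the indicators: E[X] = Σ_H E[X_H] = 100000000 · p^{9} = 100000000 · 1/512 = 390625/2.
Numerically: E[X] ≈ 195312.

E[X] = 100000000 · (1/2)^{9} = 390625/2 ≈ 195312.


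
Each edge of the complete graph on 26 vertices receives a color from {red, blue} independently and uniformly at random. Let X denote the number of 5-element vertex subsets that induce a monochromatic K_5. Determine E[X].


Let X = Σ_S X_S over the C(26, 5) = 65780 subsets S of size 5, where X_S = 1 if the K_5 on S is monochromatic.
For a fixed S, the K_5 on S has C(5, 2) = 10 edges. P[all 10 edges red] = (1/2)^10, and likewise for blue, so P[monochromatic] = 2·(1/2)^10 = 2^{1 − 10} = 1/512.
Summing: E[X] = C(26, 5) · 2^{1 − 10} = 65780 · 1/512 = 16445/128.
Numerically: E[X] ≈ 128.4766.

E[X] = C(26,5)·2^(1−C(5,2)) = 16445/128 ≈ 128.4766.


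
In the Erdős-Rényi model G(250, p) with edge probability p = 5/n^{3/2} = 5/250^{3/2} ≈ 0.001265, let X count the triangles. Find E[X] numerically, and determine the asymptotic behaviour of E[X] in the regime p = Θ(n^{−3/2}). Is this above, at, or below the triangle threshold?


Number of potential triangles: C(250, 3) = 2573000.
Each occurs with probability p³ ≈ (0.001265)³ ≈ 2.023858e-09.
By linearity: E[X] = C(250, 3)·p³ ≈ 2573000 · 2.023858e-09 ≈ 0.0052.
Since α = 3/2 > 1, p = c/n^{3/2} = o(1/n) is below the triangle threshold p ~ 1/n. Asymptotically E[X] ~ (c³/6)·n^{3(1−α)} = (5³/6)·n^{-1.5} → 0, so by Markov's inequality G has no triangles w.h.p.

E[X] ≈ 0.0052; in regime p = Θ(1/n^{3/2}) E[X] tends to 0 (below the triangle threshold p ~ 1/n).


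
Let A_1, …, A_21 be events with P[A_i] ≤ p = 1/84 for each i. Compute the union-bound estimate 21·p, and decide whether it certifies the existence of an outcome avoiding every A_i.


Union bound: P[∪_{i=1}^{21} A_i] ≤ Σ_i P[A_i] ≤ 21·p = 21·(1/84) = 1/4.
Numerically: 1/4 ≈ 0.2500.
Is 1/4 < 1? YES.
Since P[∪ A_i] ≤ 1/4 < 1, the complement has P[∩ A_i^c] ≥ 1 − 1/4 = 3/4 > 0, so some outcome avoids every A_i.

21·p = 1/4 ≈ 0.2500; existence CERTIFIED by the union bound.


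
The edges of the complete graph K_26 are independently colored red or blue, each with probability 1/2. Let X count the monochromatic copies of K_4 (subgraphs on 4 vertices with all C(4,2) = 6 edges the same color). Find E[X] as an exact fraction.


Let X = Σ_S X_S over the C(26, 4) = 14950 subsets S of size 4, where X_S = 1 if the K_4 on S is monochromatic.
For a fixed S, the K_4 on S has C(4, 2) = 6 edges. P[all 6 edges red] = (1/2)^6, and likewise for blue, so P[monochromatic] = 2·(1/2)^6 = 2^{1 − 6} = 1/32.
Summing: E[X] = C(26, 4) · 2^{1 − 6} = 14950 · 1/32 = 7475/16.
Numerically: E[X] ≈ 467.1875.

E[X] = C(26,4)·2^(1−C(4,2)) = 7475/16 ≈ 467.1875.


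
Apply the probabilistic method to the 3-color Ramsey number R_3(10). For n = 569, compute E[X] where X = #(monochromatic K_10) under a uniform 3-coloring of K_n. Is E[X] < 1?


E[X] = C(569, 10) · 3^{1 − 45} = 905357721286137524328 · 3^{−44} = 905357721286137524328/984770902183611232881.
As a reduced fraction: E[X] = 100595302365126391592/109418989131512359209 ≈ 0.91936.
Is E[X] < 1? YES.
Since E[X] < 1, there exists a 3-coloring of K_{569} with no monochromatic K_10; hence R_3(10) > 569.

E[X] = 100595302365126391592/109418989131512359209 ≈ 0.91936; E[X] < 1, so R_3(10) > 569.


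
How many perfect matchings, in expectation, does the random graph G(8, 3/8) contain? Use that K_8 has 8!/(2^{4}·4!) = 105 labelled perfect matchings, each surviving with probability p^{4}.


K_8 has 8!/(2^{4}·4!) = 105 labelled perfect matchings.
For each such perfect matching H, let X_H = 1 if all 4 edges of H are present in G. Then P[X_H = 1] = p^{4} = (3/8)^{4} = 81/4096.
Summing the indicators: E[X] = Σ_H E[X_H] = 105 · p^{4} = 105 · 81/4096 = 8505/4096.
Numerically: E[X] ≈ 2.0764.

E[X] = 105 · (3/8)^{4} = 8505/4096 ≈ 2.0764.


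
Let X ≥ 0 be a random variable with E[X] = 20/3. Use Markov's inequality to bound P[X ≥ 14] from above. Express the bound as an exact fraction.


μ = E[X] = 20/3, a = 14.
Markov: P[X ≥ 14] ≤ μ/a = (20/3)/14 = 10/21.
Numerically: ≈ 0.4762.
(Since a = 14 > μ = 6.6667, the bound 10/21 is < 1 and informative.)

P[X ≥ 14] ≤ 10/21 ≈ 0.4762.


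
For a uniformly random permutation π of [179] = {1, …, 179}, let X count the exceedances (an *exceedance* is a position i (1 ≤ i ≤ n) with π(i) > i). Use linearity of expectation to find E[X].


Write X = Σ_{i=1}^{179} X_i, where X_i = 1_{π(i) > i}.
For each fixed i, π(i) is uniform over {1, …, 179} (marginal of a uniform permutation), so P[π(i) > i] = (n − i)/n. Summing: Σ_{i=1}^{179} (n − i)/n = (0 + 1 + … + 178)/179 = 179(179 − 1)/(2·179) = (179 − 1)/2.
Hence E[X] = Σ_{i=1}^{179} (179 − i)/179 = 89 ≈ 89.00000.

E[X] = 89 = 89.00000.


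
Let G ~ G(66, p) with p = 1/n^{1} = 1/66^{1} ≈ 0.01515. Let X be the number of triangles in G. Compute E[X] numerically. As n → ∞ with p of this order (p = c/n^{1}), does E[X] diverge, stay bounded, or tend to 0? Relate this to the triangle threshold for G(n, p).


Number of potential triangles: C(66, 3) = 45760.
Each occurs with probability p³ ≈ (0.01515)³ ≈ 3.478309e-06.
By linearity: E[X] = C(66, 3)·p³ ≈ 45760 · 3.478309e-06 ≈ 0.1592.
Here α = 1, so p = 1/n is exactly at the triangle threshold p ~ 1/n. Asymptotically E[X] → c³/6 = 1³/6 = 1/6 ≈ 0.1667, a bounded constant. In this regime the triangle count is asymptotically Poisson(c³/6).

E[X] ≈ 0.1592; in regime p = Θ(1/n^{1}) E[X] stays bounded (at the triangle threshold p ~ 1/n).


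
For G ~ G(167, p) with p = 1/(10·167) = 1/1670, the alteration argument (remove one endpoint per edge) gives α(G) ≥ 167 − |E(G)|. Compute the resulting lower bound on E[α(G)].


E[|E(G)|] = C(167, 2)·p = 13861 · (1/1670) = 83/10.
E[α(G)] ≥ n − E[|E(G)|] = 167 − 83/10 = 1587/10.
Numerically: ≈ 158.700.
(This is only a lower bound; the true E[α(G)] may be larger.)

E[α(G)] ≥ 1587/10 ≈ 158.700.


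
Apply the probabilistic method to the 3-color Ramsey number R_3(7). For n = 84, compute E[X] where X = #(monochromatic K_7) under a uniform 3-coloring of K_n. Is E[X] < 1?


E[X] = C(84, 7) · 3^{1 − 21} = 4529365776 · 3^{−20} = 4529365776/3486784401.
As a reduced fraction: E[X] = 55918096/43046721 ≈ 1.299009.
Is E[X] < 1? NO.
Since E[X] ≥ 1, the first-moment bound is inconclusive at n = 84; it does NOT by itself certify R_3(7) > 84.

E[X] = 55918096/43046721 ≈ 1.299009; E[X] ≥ 1; first-moment method inconclusive here.


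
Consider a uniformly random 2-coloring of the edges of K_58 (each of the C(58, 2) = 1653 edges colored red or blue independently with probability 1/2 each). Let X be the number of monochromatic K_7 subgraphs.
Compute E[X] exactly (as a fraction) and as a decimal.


Let X = Σ_S X_S over the C(58, 7) = 300674088 subsets S of size 7, where X_S = 1 if the K_7 on S is monochromatic.
For a fixed S, the K_7 on S has C(7, 2) = 21 edges. P[all 21 edges red] = (1/2)^21, and likewise for blue, so P[monochromatic] = 2·(1/2)^21 = 2^{1 − 21} = 1/1048576.
By linearity: E[X] = C(58, 7) · 2^{1 − 21} = 300674088 · 1/1048576 = 37584261/131072.
Numerically: E[X] ≈ 286.745155.

E[X] = C(58,7)·2^(1−C(7,2)) = 37584261/131072 ≈ 286.745155.


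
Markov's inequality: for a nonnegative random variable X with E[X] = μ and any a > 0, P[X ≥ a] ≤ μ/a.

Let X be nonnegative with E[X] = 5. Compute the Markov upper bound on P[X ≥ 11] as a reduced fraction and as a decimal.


μ = E[X] = 5, a = 11.
Markov: P[X ≥ 11] ≤ μ/a = (5)/11 = 5/11.
Numerically: ≈ 0.45455.
(Since a = 11 > μ = 5.00000, the bound 5/11 is < 1 and informative.)

P[X ≥ 11] ≤ 5/11 ≈ 0.45455.


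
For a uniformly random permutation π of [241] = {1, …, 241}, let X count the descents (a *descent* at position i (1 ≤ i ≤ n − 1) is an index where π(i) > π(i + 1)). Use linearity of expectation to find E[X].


Write X = Σ X_I over i = 1, …, 240, with X_I the indicator of one descent.
There are 240 indicators.
For each fixed i, the pair (π(i), π(i+1)) is a uniformly random ordered pair of distinct values from {1, …, 241}; by symmetry P[π(i) > π(i+1)] = 1/2.
By linearity: E[X] = 240 · (1/2) = (241 − 1) · (1/2) = 120 ≈ 120.0000.

E[X] = 120 = 120.0000.


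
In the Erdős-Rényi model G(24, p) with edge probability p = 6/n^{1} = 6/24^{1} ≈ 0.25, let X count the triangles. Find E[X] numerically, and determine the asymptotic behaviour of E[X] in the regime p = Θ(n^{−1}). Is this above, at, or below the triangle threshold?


Number of potential triangles: C(24, 3) = 2024.
Each occurs with probability p³ ≈ (0.25)³ ≈ 1.56250000e-02.
By linearity: E[X] = C(24, 3)·p³ ≈ 2024 · 1.56250000e-02 ≈ 31.625000.
Here α = 1, so p = 6/n is exactly at the triangle threshold p ~ 1/n. Asymptotically E[X] → c³/6 = 6³/6 = 36 ≈ 36.000000, a bounded constant. In this regime the triangle count is asymptotically Poisson(c³/6).

E[X] ≈ 31.625000; in regime p = Θ(1/n^{1}) E[X] stays bounded (at the triangle threshold p ~ 1/n).


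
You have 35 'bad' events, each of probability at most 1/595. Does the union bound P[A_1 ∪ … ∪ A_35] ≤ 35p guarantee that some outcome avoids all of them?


Union bound: P[∪_{i=1}^{35} A_i] ≤ Σ_i P[A_i] ≤ 35·p = 35·(1/595) = 1/17.
Numerically: 1/17 ≈ 0.05882.
Is 1/17 < 1? YES.
Since P[∪ A_i] ≤ 1/17 < 1, the complement has P[∩ A_i^c] ≥ 1 − 1/17 = 16/17 > 0, so some outcome avoids every A_i.

35·p = 1/17 ≈ 0.05882; existence CERTIFIED by the union bound.


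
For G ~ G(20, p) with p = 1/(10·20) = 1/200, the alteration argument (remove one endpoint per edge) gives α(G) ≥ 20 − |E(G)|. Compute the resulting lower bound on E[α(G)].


E[|E(G)|] = C(20, 2)·p = 190 · (1/200) = 19/20.
E[α(G)] ≥ n − E[|E(G)|] = 20 − 19/20 = 381/20.
Numerically: ≈ 19.0500.
(This is only a lower bound; the true E[α(G)] may be larger.)

E[α(G)] ≥ 381/20 ≈ 19.0500.


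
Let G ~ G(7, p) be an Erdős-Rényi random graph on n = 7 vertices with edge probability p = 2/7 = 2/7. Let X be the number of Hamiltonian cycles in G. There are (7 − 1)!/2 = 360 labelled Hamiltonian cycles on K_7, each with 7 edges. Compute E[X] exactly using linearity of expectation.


K_7 has (7 − 1)!/2 = 360 labelled Hamiltonian cycles.
For each such Hamiltonian cycle H, let X_H = 1 if all 7 edges of H are present in G. Then P[X_H = 1] = p^{7} = (2/7)^{7} = 128/823543.
By linearity of expectation: E[X] = Σ_H E[X_H] = 360 · p^{7} = 360 · 128/823543 = 46080/823543.
Numerically: E[X] ≈ 0.055953.

E[X] = 360 · (2/7)^{7} = 46080/823543 ≈ 0.055953.


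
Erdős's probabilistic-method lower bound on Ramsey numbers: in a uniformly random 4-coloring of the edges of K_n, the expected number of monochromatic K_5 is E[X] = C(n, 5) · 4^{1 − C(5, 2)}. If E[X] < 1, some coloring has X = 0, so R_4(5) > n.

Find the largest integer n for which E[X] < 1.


We need C(n, 5) · 4^{1 − 10} < 1, i.e. C(n, 5) < 4^{10 − 1} = 262144.
Check values of n near the boundary:
  n = 31: C(31, 5) = 169911; 169911 < 262144? YES
  n = 32: C(32, 5) = 201376; 201376 < 262144? YES
  n = 33: C(33, 5) = 237336; 237336 < 262144? YES
  n = 34: C(34, 5) = 278256; 278256 < 262144? NO
  n = 35: C(35, 5) = 324632; 324632 < 262144? NO
  n = 36: C(36, 5) = 376992; 376992 < 262144? NO
The largest n with C(n, 5) < 262144 is n = 33 (where E[X] = 29667/32768 ≈ 0.90536). Hence R_4(5) > 33, i.e. R_4(5) ≥ 34.

Largest n = 33; hence R_4(5) > 33.


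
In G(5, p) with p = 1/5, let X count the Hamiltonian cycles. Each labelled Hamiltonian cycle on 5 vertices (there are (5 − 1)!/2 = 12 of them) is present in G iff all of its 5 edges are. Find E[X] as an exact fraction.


K_5 has (5 − 1)!/2 = 12 labelled Hamiltonian cycles.
For each such Hamiltonian cycle H, let X_H = 1 if all 5 edges of H are present in G. Then P[X_H = 1] = p^{5} = (1/5)^{5} = 1/3125.
By linearity of expectation: E[X] = Σ_H E[X_H] = 12 · p^{5} = 12 · 1/3125 = 12/3125.
Numerically: E[X] ≈ 0.00384.

E[X] = 12 · (1/5)^{5} = 12/3125 ≈ 0.00384.


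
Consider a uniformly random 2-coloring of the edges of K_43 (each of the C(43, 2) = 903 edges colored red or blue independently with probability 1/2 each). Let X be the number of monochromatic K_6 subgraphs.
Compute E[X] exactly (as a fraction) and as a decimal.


Let X = Σ_S X_S over the C(43, 6) = 6096454 subsets S of size 6, where X_S = 1 if the K_6 on S is monochromatic.
For a fixed S, the K_6 on S has C(6, 2) = 15 edges. P[all 15 edges red] = (1/2)^15, and likewise for blue, so P[monochromatic] = 2·(1/2)^15 = 2^{1 − 15} = 1/16384.
By linearity: E[X] = C(43, 6) · 2^{1 − 15} = 6096454 · 1/16384 = 3048227/8192.
Numerically: E[X] ≈ 372.0980.

E[X] = C(43,6)·2^(1−C(6,2)) = 3048227/8192 ≈ 372.0980.


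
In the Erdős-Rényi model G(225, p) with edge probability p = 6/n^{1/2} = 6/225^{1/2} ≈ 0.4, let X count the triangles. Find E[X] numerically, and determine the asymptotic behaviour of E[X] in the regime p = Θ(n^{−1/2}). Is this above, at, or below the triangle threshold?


Number of potential triangles: C(225, 3) = 1873200.
Each occurs with probability p³ ≈ (0.4)³ ≈ 6.400000e-02.
By linearity: E[X] = C(225, 3)·p³ ≈ 1873200 · 6.400000e-02 ≈ 119884.8000.
Since α = 1/2 < 1, p = c/n^{1/2} ≫ 1/n is above the triangle threshold p ~ 1/n. Asymptotically E[X] ~ (c³/6)·n^{3(1−α)} = (6³/6)·n^{1.5} → ∞; triangles are abundant w.h.p.

E[X] ≈ 119884.8000; in regime p = Θ(1/n^{1/2}) E[X] diverges (above the triangle threshold p ~ 1/n).


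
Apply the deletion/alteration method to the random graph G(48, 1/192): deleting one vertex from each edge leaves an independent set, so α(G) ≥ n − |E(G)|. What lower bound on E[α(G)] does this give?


E[|E(G)|] = C(48, 2)·p = 1128 · (1/192) = 47/8.
E[α(G)] ≥ n − E[|E(G)|] = 48 − 47/8 = 337/8.
Numerically: ≈ 42.125.
(This is only a lower bound; the true E[α(G)] may be larger.)

E[α(G)] ≥ 337/8 ≈ 42.125.


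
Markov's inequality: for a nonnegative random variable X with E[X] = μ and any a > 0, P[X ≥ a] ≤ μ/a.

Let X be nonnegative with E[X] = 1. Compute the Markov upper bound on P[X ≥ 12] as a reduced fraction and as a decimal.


μ = E[X] = 1, a = 12.
Markov: P[X ≥ 12] ≤ μ/a = (1)/12 = 1/12.
Numerically: ≈ 0.0833.
(Since a = 12 > μ = 1.0000, the bound 1/12 is < 1 and informative.)

P[X ≥ 12] ≤ 1/12 ≈ 0.0833.


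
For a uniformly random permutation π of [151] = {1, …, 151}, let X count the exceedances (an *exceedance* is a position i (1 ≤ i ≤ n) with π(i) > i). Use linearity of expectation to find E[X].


Write X = Σ_{i=1}^{151} X_i, where X_i = 1_{π(i) > i}.
For each fixed i, π(i) is uniform over {1, …, 151} (marginal of a uniform permutation), so P[π(i) > i] = (n − i)/n. Summing: Σ_{i=1}^{151} (n − i)/n = (0 + 1 + … + 150)/151 = 151(151 − 1)/(2·151) = (151 − 1)/2.
Hence E[X] = Σ_{i=1}^{151} (151 − i)/151 = 75 ≈ 75.0000.

E[X] = 75 = 75.0000.


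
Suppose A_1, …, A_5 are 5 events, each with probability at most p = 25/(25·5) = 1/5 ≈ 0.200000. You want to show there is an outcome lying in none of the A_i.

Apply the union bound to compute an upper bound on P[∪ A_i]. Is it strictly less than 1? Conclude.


Union bound: P[∪_{i=1}^{5} A_i] ≤ Σ_i P[A_i] ≤ 5·p = 5·(1/5) = 1.
Numerically: 1 ≈ 1.000000.
Is 1 < 1? NO.
Since the bound 1 is ≥ 1, the union bound is uninformative here; it does NOT by itself certify existence.

5·p = 1 ≈ 1.000000; existence NOT certified by the union bound.


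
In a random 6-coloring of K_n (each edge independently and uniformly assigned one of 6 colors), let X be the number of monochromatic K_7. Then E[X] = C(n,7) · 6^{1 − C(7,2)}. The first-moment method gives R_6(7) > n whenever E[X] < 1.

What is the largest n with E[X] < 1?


We need C(n, 7) · 6^{1 − 21} < 1, i.e. C(n, 7) < 6^{21 − 1} = 3656158440062976.
Check values of n near the boundary:
  n = 562: C(562, 7) = 3384017972944752; 3384017972944752 < 3656158440062976? YES
  n = 563: C(563, 7) = 3426622515769596; 3426622515769596 < 3656158440062976? YES
  n = 564: C(564, 7) = 3469685994423792; 3469685994423792 < 3656158440062976? YES
  n = 565: C(565, 7) = 3513212521235560; 3513212521235560 < 3656158440062976? YES
  n = 566: C(566, 7) = 3557206237959440; 3557206237959440 < 3656158440062976? YES
  n = 567: C(567, 7) = 3601671315933933; 3601671315933933 < 3656158440062976? YES
  n = 568: C(568, 7) = 3646611956239704; 3646611956239704 < 3656158440062976? YES
  n = 569: C(569, 7) = 3692032389858348; 3692032389858348 < 3656158440062976? NO
  n = 570: C(570, 7) = 3737936877831720; 3737936877831720 < 3656158440062976? NO
The largest n with C(n, 7) < 3656158440062976 is n = 568 (where E[X] = 16882462760369/16926659444736 ≈ 0.9973889). Hence R_6(7) > 568, i.e. R_6(7) ≥ 569.

Largest n = 568; hence R_6(7) > 568.


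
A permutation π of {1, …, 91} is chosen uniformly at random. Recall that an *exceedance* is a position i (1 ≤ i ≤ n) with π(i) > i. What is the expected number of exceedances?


Write X = Σ_{i=1}^{91} X_i, where X_i = 1_{π(i) > i}.
For each fixed i, π(i) is uniform over {1, …, 91} (marginal of a uniform permutation), so P[π(i) > i] = (n − i)/n. Summing: Σ_{i=1}^{91} (n − i)/n = (0 + 1 + … + 90)/91 = 91(91 − 1)/(2·91) = (91 − 1)/2.
Hence E[X] = Σ_{i=1}^{91} (91 − i)/91 = 45 ≈ 45.000000.

E[X] = 45 = 45.000000.


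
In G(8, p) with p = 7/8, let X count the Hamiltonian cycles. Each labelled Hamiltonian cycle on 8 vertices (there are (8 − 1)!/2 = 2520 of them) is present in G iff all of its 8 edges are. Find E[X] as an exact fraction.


K_8 has (8 − 1)!/2 = 2520 labelled Hamiltonian cycles.
For each such Hamiltonian cycle H, let X_H = 1 if all 8 edges of H are present in G. Then P[X_H = 1] = p^{8} = (7/8)^{8} = 5764801/16777216.
By linearity of expectation: E[X] = Σ_H E[X_H] = 2520 · p^{8} = 2520 · 5764801/16777216 = 1815912315/2097152.
Numerically: E[X] ≈ 865.9.

E[X] = 2520 · (7/8)^{8} = 1815912315/2097152 ≈ 865.9.


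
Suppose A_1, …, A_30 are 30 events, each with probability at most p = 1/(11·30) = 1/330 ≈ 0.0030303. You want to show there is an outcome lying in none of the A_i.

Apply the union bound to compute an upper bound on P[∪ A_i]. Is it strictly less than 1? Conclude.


Union bound: P[∪_{i=1}^{30} A_i] ≤ Σ_i P[A_i] ≤ 30·p = 30·(1/330) = 1/11.
Numerically: 1/11 ≈ 0.0909091.
Is 1/11 < 1? YES.
Since P[∪ A_i] ≤ 1/11 < 1, the complement has P[∩ A_i^c] ≥ 1 − 1/11 = 10/11 > 0, so some outcome avoids every A_i.

30·p = 1/11 ≈ 0.0909091; existence CERTIFIED by the union bound.


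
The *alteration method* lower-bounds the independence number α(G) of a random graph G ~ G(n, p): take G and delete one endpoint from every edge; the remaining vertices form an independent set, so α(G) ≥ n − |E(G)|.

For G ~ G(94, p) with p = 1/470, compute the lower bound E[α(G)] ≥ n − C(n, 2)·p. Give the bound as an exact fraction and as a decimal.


E[|E(G)|] = C(94, 2)·p = 4371 · (1/470) = 93/10.
E[α(G)] ≥ n − E[|E(G)|] = 94 − 93/10 = 847/10.
Numerically: ≈ 84.7000.
(This is only a lower bound; the true E[α(G)] may be larger.)

E[α(G)] ≥ 847/10 ≈ 84.7000.


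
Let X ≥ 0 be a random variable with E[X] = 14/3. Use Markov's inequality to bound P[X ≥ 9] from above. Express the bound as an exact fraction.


μ = E[X] = 14/3, a = 9.
Markov: P[X ≥ 9] ≤ μ/a = (14/3)/9 = 14/27.
Numerically: ≈ 0.519.
(Since a = 9 > μ = 4.667, the bound 14/27 is < 1 and informative.)

P[X ≥ 9] ≤ 14/27 ≈ 0.519.


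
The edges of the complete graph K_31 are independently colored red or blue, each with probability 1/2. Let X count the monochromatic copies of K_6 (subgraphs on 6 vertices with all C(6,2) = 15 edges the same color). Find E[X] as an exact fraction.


Let X = Σ_S X_S over the C(31, 6) = 736281 subsets S of size 6, where X_S = 1 if the K_6 on S is monochromatic.
For a fixed S, the K_6 on S has C(6, 2) = 15 edges. P[all 15 edges red] = (1/2)^15, and likewise for blue, so P[monochromatic] = 2·(1/2)^15 = 2^{1 − 15} = 1/16384.
By linearity of expectation: E[X] = C(31, 6) · 2^{1 − 15} = 736281 · 1/16384 = 736281/16384.
Numerically: E[X] ≈ 44.939026.

E[X] = C(31,6)·2^(1−C(6,2)) = 736281/16384 ≈ 44.939026.


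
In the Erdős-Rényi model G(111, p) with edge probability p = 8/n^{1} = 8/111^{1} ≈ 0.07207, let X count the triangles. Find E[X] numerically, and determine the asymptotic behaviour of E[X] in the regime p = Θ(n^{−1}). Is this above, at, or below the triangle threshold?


Number of potential triangles: C(111, 3) = 221815.
Each occurs with probability p³ ≈ (0.07207)³ ≈ 3.743700e-04.
By linearity: E[X] = C(111, 3)·p³ ≈ 221815 · 3.743700e-04 ≈ 83.0409.
Here α = 1, so p = 8/n is exactly at the triangle threshold p ~ 1/n. Asymptotically E[X] → c³/6 = 8³/6 = 256/3 ≈ 85.3333, a bounded constant. In this regime the triangle count is asymptotically Poisson(c³/6).

E[X] ≈ 83.0409; in regime p = Θ(1/n^{1}) E[X] stays bounded (at the triangle threshold p ~ 1/n).


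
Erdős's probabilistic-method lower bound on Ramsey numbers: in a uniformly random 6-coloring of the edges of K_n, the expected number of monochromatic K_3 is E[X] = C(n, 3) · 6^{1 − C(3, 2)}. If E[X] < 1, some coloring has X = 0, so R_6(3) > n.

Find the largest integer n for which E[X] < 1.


We need C(n, 3) · 6^{1 − 3} < 1, i.e. C(n, 3) < 6^{3 − 1} = 36.
Check values of n near the boundary:
  n = 3: C(3, 3) = 1; 1 < 36? YES
  n = 4: C(4, 3) = 4; 4 < 36? YES
  n = 5: C(5, 3) = 10; 10 < 36? YES
  n = 6: C(6, 3) = 20; 20 < 36? YES
  n = 7: C(7, 3) = 35; 35 < 36? YES
  n = 8: C(8, 3) = 56; 56 < 36? NO
The largest n with C(n, 3) < 36 is n = 7 (where E[X] = 35/36 ≈ 0.972222). Hence R_6(3) > 7, i.e. R_6(3) ≥ 8.

Largest n = 7; hence R_6(3) > 7.


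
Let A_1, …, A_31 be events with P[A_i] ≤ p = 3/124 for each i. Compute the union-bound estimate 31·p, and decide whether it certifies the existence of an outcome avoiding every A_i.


Union bound: P[∪_{i=1}^{31} A_i] ≤ Σ_i P[A_i] ≤ 31·p = 31·(3/124) = 3/4.
Numerically: 3/4 ≈ 0.75000.
Is 3/4 < 1? YES.
Since P[∪ A_i] ≤ 3/4 < 1, the complement has P[∩ A_i^c] ≥ 1 − 3/4 = 1/4 > 0, so some outcome avoids every A_i.

31·p = 3/4 ≈ 0.75000; existence CERTIFIED by the union bound.
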